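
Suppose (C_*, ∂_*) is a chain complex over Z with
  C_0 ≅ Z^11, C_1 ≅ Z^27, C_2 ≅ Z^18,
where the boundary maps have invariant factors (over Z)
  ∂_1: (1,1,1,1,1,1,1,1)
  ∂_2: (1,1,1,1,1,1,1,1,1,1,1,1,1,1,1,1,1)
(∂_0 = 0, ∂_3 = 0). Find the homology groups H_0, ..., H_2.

H_0: b_0 = 11 − 0 − 8 = 3; torsion from ∂_1 factors > 1: none. So H_0 = Z^3.
H_1: b_1 = 27 − 8 − 17 = 2; torsion from ∂_2 factors > 1: none. So H_1 = Z^2.
H_2: b_2 = 18 − 17 − 0 = 1; torsion from ∂_3 factors > 1: none. So H_2 = Z.

H_0 = Z^3,  H_1 = Z^2,  H_2 = Z.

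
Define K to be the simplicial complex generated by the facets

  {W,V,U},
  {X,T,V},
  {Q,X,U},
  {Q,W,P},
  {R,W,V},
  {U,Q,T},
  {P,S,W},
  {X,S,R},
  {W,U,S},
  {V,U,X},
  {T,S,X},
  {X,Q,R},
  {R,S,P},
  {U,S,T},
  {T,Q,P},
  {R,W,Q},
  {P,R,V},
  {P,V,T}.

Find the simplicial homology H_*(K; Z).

We work with the vertex ordering P < Q < R < S < T < U < V < W < X. The simplices of K, each written with vertices in increasing order, are:

  0-simplices (9): P, Q, R, S, T, U, V, W, X
  1-simplices (27): PQ, PR, PS, PT, PV, PW, QR, QT, QU, QW, QX, RS, RV, RW, RX, ST, SU, SW, SX, TU, TV, TX, UV, UW, UX, VW, VX
  2-simplices (18): PQT, PQW, PRS, PRV, PSW, PTV, QRW, QRX, QTU, QUX, RSX, RVW, STU, STX, SUW, TVX, UVW, UVX

giving chain groups C_0 ≅ Z^9, C_1 ≅ Z^27, C_2 ≅ Z^18.

The boundary map ∂_1: C_1 → C_0 maps an edge to its endpoints' difference, ∂[p,q] = q − p.
This gives a 9×27 integer matrix of rank 8; reducing to Smith normal form yields diagonal entries (1,1,1,1,1,1,1,1).

Boundary ∂_2: C_2 → C_1 acts by ∂[p,q,r] = [q,r] − [p,r] + [p,q]. For instance
  ∂QTU = TU − QU + QT,
  ∂PQW = QW − PW + PQ.
The 27×18 boundary matrix has rank 18 and Smith normal form diag(1,1,1,1,1,1,1,1,1,1,1,1,1,1,1,1,1,2).

From H_k ≅ ker(∂_k) / im(∂_{k+1}) we obtain:

  H_0: rank C_0 − rank ∂_1 = 9 − 8 = 1, and the invariant factors of ∂_1 are all 1, so H_0 = Z.
  H_1: rank ker ∂_1 − rank ∂_2 = (27 − 8) − 18 = 1, and ∂_2 has invariant factor 2 > 1, so H_1 = Z ⊕ Z_2.
  H_2: rank ker ∂_2 − rank ∂_3 = (18 − 18) − 0 = 0, and there is no ∂_3, so H_2 = 0.

As a check, the Euler characteristic is 9 − 27 + 18 = 0, which agrees with 1 − 1 + 0 = 0.
(K is a triangulation of the Klein bottle.)

H_0 = Z,  H_1 = Z ⊕ Z_2,  H_2 = 0.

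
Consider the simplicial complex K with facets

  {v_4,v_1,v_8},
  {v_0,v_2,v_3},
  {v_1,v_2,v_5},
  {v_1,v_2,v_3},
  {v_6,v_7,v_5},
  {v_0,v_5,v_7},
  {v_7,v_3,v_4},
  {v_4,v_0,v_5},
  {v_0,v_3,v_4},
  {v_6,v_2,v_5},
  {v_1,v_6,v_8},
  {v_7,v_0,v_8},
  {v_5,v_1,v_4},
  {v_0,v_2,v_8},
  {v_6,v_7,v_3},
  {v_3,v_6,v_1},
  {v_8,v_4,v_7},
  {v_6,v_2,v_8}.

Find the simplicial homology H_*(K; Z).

H_0 = Z,  H_1 = Z ⊕ Z/2Z,  H_2 = 0.

Order the vertices as v_0 < v_1 < v_2 < v_3 < v_4 < v_5 < v_6 < v_7 < v_8. Listing each simplex with vertices in this order, K has dimension 2 with simplices:

  0-simplices (9): [v_0], [v_1], [v_2], [v_3], [v_4], [v_5], [v_6], [v_7], [v_8]
  1-simplices (27): (27 of them)
  2-simplices (18): (18 of them)

giving chain groups C_0 ≅ Z^9, C_1 ≅ Z^27, C_2 ≅ Z^18.

∂_1: C_1 → C_0 sends each edge [p,q] (with p < q) to q − p.
As a 9×27 matrix over Z this has rank 8, with invariant factors (1,1,1,1,1,1,1,1).

∂_2: C_2 → C_1 sends each 2-simplex [p,q,r] to [q,r] − [p,r] + [p,q]. For instance
  ∂[v_0,v_3,v_4] = [v_3,v_4] − [v_0,v_4] + [v_0,v_3],
  ∂[v_1,v_4,v_5] = [v_4,v_5] − [v_1,v_5] + [v_1,v_4].
The resulting 27×18 matrix has rank 18, and its Smith normal form has invariant factors (1,1,1,1,1,1,1,1,1,1,1,1,1,1,1,1,1,2).

Computing H_k = (kernel of ∂_k) / (image of ∂_{k+1}):

  H_0: rank C_0 − rank ∂_1 = 9 − 8 = 1, and the invariant factors of ∂_1 are all 1, so H_0 = Z.
  H_1: rank ker ∂_1 − rank ∂_2 = (27 − 8) − 18 = 1, and ∂_2 has invariant factor 2 > 1, so H_1 = Z ⊕ Z/2Z.
  H_2: rank ker ∂_2 − rank ∂_3 = (18 − 18) − 0 = 0, and there is no ∂_3, so H_2 = 0.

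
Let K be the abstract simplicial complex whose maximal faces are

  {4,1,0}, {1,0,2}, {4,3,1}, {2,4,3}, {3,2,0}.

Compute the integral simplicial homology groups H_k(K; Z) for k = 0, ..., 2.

Take the total order 0 < 1 < 2 < 3 < 4 on the vertex set. Then K (dimension 2) consists of the simplices:

  0-simplices (5): [0], [1], [2], [3], [4]
  1-simplices (10): [0,1], [0,2], [0,3], [0,4], [1,2], [1,3], [1,4], [2,3], [2,4], [3,4]
  2-simplices (5): [0,1,2], [0,1,4], [0,2,3], [1,3,4], [2,3,4]

so the chain groups are C_0 ≅ Z^5, C_1 ≅ Z^10, C_2 ≅ Z^5.

∂_1: C_1 → C_0 is given by ∂[p,q] = [q] − [p]. For instance
  ∂[2,4] = [4] − [2].
The 5×10 boundary matrix has rank 4 and Smith normal form diag(1,1,1,1).

Boundary ∂_2: C_2 → C_1 acts by ∂[p,q,r] = [q,r] − [p,r] + [p,q]. For instance
  ∂[0,1,2] = [1,2] − [0,2] + [0,1],
  ∂[0,1,4] = [1,4] − [0,4] + [0,1].
The resulting 10×5 matrix has rank 5, and its Smith normal form has invariant factors (1,1,1,1,1).

From H_k ≅ ker(∂_k) / im(∂_{k+1}) we obtain:

  H_0: rank C_0 − rank ∂_1 = 5 − 4 = 1, and the invariant factors of ∂_1 are all 1, so H_0 = Z.
  H_1: rank ker ∂_1 − rank ∂_2 = (10 − 4) − 5 = 1, and the invariant factors of ∂_2 are all 1, so H_1 = Z.
  H_2: rank ker ∂_2 − rank ∂_3 = (5 − 5) − 0 = 0, and there is no ∂_3, so H_2 = 0.

(K is a triangulation of the Möbius band.)

H_0 = Z,  H_1 = Z,  H_2 = 0.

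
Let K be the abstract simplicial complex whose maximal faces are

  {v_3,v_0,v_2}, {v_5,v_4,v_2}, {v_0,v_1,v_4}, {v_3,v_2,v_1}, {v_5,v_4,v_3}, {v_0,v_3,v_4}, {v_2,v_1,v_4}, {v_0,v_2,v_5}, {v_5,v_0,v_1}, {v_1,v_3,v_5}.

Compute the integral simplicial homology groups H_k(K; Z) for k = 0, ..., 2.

Fix the vertex order v_0 < v_1 < v_2 < v_3 < v_4 < v_5 and write every simplex with vertices in increasing order. Then dim K = 2 and the simplices of K are:

  0-simplices (6): [v_0], [v_1], [v_2], [v_3], [v_4], [v_5]
  1-simplices (15): (15 of them)
  2-simplices (10): [v_0,v_1,v_4], [v_0,v_1,v_5], [v_0,v_2,v_3], [v_0,v_2,v_5], [v_0,v_3,v_4], [v_1,v_2,v_3], [v_1,v_2,v_4], [v_1,v_3,v_5], [v_2,v_4,v_5], [v_3,v_4,v_5]

giving chain groups C_0 ≅ Z^6, C_1 ≅ Z^15, C_2 ≅ Z^10.

Boundary ∂_1: C_1 → C_0 sends each edge [p,q] (with p < q) to q − p. For instance
  ∂[v_0,v_2] = [v_2] − [v_0].
The resulting 6×15 matrix has rank 5, and its Smith normal form has invariant factors (1,1,1,1,1).

Boundary ∂_2: C_2 → C_1 maps a triangle to the signed sum of its edges. For instance
  ∂[v_1,v_2,v_3] = [v_2,v_3] − [v_1,v_3] + [v_1,v_2],
  ∂[v_1,v_2,v_4] = [v_2,v_4] − [v_1,v_4] + [v_1,v_2].
The 15×10 boundary matrix has rank 10 and Smith normal form diag(1,1,1,1,1,1,1,1,1,2).

From H_k ≅ ker(∂_k) / im(∂_{k+1}) we obtain:

  H_0: rank C_0 − rank ∂_1 = 6 − 5 = 1, and the invariant factors of ∂_1 are all 1, so H_0 = Z.
  H_1: rank ker ∂_1 − rank ∂_2 = (15 − 5) − 10 = 0, and ∂_2 has invariant factor 2 > 1, so H_1 = Z/2.
  H_2: rank ker ∂_2 − rank ∂_3 = (10 − 10) − 0 = 0, and there is no ∂_3, so H_2 = 0.

As a check, the Euler characteristic is 6 − 15 + 10 = 1, which agrees with 1 − 0 + 0 = 1.

H_0 ≅ Z,  H_1 ≅ Z/2,  H_2 = 0.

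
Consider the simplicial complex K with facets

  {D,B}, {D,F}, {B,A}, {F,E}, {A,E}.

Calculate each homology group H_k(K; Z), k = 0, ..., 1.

We work with the vertex ordering A < B < D < E < F. The simplices of K, each written with vertices in increasing order, are:

  0-simplices (5): A, B, D, E, F
  1-simplices (5): AB, AE, BD, DF, EF

giving chain groups C_0 ≅ Z^5, C_1 ≅ Z^5.

The boundary map ∂_1: C_1 → C_0 is given by ∂[p,q] = [q] − [p].
This gives a 5×5 integer matrix of rank 4; reducing to Smith normal form yields diagonal entries (1,1,1,1).

Now H_k = ker ∂_k / im ∂_{k+1}, so:

  H_0: rank C_0 − rank ∂_1 = 5 − 4 = 1, and the invariant factors of ∂_1 are all 1, so H_0 ≅ Z.
  H_1: rank ker ∂_1 − rank ∂_2 = (5 − 4) − 0 = 1, and there is no ∂_2, so H_1 ≅ Z.

H_0 ≅ Z,  H_1 ≅ Z.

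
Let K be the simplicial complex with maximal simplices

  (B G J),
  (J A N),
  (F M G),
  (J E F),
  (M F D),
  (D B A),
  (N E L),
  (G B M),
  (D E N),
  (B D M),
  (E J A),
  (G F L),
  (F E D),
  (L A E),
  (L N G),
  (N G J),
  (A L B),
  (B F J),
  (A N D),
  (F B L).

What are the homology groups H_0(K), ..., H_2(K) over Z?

H_0 = Z,  H_1 = Z ⊕ Z/2,  H_2 = 0.

We work with the vertex ordering A < B < D < E < F < G < J < L < M < N. The simplices of K, each written with vertices in increasing order, are:

  0-simplices (10): A, B, D, E, F, G, J, L, M, N
  1-simplices (30): AB, AD, AE, AJ, AL, AN, BD, BF, BG, BJ, BL, BM, DE, DF, DM, DN, EF, EJ, EL, EN, FG, FJ, FL, FM, GJ, GL, GM, GN, JN, LN
  2-simplices (20): ABD, ABL, ADN, AEJ, AEL, AJN, BDM, BFJ, BFL, BGJ, BGM, DEF, DEN, DFM, EFJ, ELN, FGL, FGM, GJN, GLN

Hence C_0 ≅ Z^10, C_1 ≅ Z^30, C_2 ≅ Z^20.

Boundary ∂_1: C_1 → C_0 maps an edge to its endpoints' difference, ∂[p,q] = q − p.
This gives a 10×30 integer matrix of rank 9; reducing to Smith normal form yields diagonal entries (1,1,1,1,1,1,1,1,1).

Boundary ∂_2: C_2 → C_1 sends each 2-simplex [p,q,r] to [q,r] − [p,r] + [p,q]. For instance
  ∂EFJ = FJ − EJ + EF,
  ∂BGJ = GJ − BJ + BG.
As a 30×20 matrix over Z this has rank 20, with invariant factors (1,1,1,1,1,1,1,1,1,1,1,1,1,1,1,1,1,1,1,2).

Reading off H_k = ker ∂_k / im ∂_{k+1}:

  H_0: rank C_0 − rank ∂_1 = 10 − 9 = 1, and the invariant factors of ∂_1 are all 1, so H_0 ≅ Z.
  H_1: rank ker ∂_1 − rank ∂_2 = (30 − 9) − 20 = 1, and ∂_2 has invariant factor 2 > 1, so H_1 ≅ Z ⊕ Z/2.
  H_2: rank ker ∂_2 − rank ∂_3 = (20 − 20) − 0 = 0, and there is no ∂_3, so H_2 ≅ 0.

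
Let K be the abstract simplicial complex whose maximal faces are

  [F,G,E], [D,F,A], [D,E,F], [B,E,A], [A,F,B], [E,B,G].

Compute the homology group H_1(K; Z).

H_1 = Z.

Take the total order A < B < D < E < F < G on the vertex set. Then K (dimension 2) consists of the simplices:

  0-simplices (6): A, B, D, E, F, G
  1-simplices (12): AB, AD, AE, AF, BE, BF, BG, DE, DF, EF, EG, FG
  2-simplices (6): ABE, ABF, ADF, BEG, DEF, EFG

Hence C_0 ≅ Z^6, C_1 ≅ Z^12, C_2 ≅ Z^6.

∂_1: C_1 → C_0 is given by ∂[p,q] = [q] − [p].
As a 6×12 matrix over Z this has rank 5, with invariant factors (1,1,1,1,1).

Boundary ∂_2: C_2 → C_1 acts by ∂[p,q,r] = [q,r] − [p,r] + [p,q]. For instance
  ∂DEF = EF − DF + DE,
  ∂ABE = BE − AE + AB.
The resulting 12×6 matrix has rank 6, and its Smith normal form has invariant factors (1,1,1,1,1,1).

Computing H_k = (kernel of ∂_k) / (image of ∂_{k+1}):

  H_1: rank ker ∂_1 − rank ∂_2 = (12 − 5) − 6 = 1, and the invariant factors of ∂_2 are all 1, so H_1 ≅ Z.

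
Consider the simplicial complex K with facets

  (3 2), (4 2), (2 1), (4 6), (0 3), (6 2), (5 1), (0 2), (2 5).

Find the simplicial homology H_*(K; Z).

We work with the vertex ordering 0 < 1 < 2 < 3 < 4 < 5 < 6. The simplices of K, each written with vertices in increasing order, are:

  0-simplices (7): [0], [1], [2], [3], [4], [5], [6]
  1-simplices (9): [0,2], [0,3], [1,2], [1,5], [2,3], [2,4], [2,5], [2,6], [4,6]

so the chain groups are C_0 ≅ Z^7, C_1 ≅ Z^9.

∂_1: C_1 → C_0 is given by ∂[p,q] = [q] − [p]. For instance
  ∂[1,5] = [5] − [1].
As a 7×9 matrix over Z this has rank 6, with invariant factors (1,1,1,1,1,1).

Computing H_k = (kernel of ∂_k) / (image of ∂_{k+1}):

  H_0: rank C_0 − rank ∂_1 = 7 − 6 = 1, and the invariant factors of ∂_1 are all 1, so H_0 ≅ Z.
  H_1: rank ker ∂_1 − rank ∂_2 = (9 − 6) − 0 = 3, and there is no ∂_2, so H_1 ≅ Z^3.

H_0 ≅ Z,  H_1 ≅ Z^3.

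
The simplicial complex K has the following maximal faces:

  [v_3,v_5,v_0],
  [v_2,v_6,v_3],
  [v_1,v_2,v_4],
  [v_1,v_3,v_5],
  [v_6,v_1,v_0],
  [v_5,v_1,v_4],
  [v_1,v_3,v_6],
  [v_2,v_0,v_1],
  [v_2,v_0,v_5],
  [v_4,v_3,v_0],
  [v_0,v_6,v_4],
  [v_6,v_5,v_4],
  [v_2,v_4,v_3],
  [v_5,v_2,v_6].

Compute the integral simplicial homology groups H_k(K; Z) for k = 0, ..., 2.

Fix the vertex order v_0 < v_1 < v_2 < v_3 < v_4 < v_5 < v_6 and write every simplex with vertices in increasing order. Then dim K = 2 and the simplices of K are:

  0-simplices (7): [v_0], [v_1], [v_2], [v_3], [v_4], [v_5], [v_6]
  1-simplices (21): (21 of them)
  2-simplices (14): (14 of them)

giving chain groups C_0 ≅ Z^7, C_1 ≅ Z^21, C_2 ≅ Z^14.

The boundary map ∂_1: C_1 → C_0 sends each edge [p,q] (with p < q) to q − p.
The 7×21 boundary matrix has rank 6 and Smith normal form diag(1,1,1,1,1,1).

The boundary map ∂_2: C_2 → C_1 maps a triangle to the signed sum of its edges. For instance
  ∂[v_4,v_5,v_6] = [v_5,v_6] − [v_4,v_6] + [v_4,v_5],
  ∂[v_2,v_3,v_4] = [v_3,v_4] − [v_2,v_4] + [v_2,v_3].
This gives a 21×14 integer matrix of rank 13; reducing to Smith normal form yields diagonal entries (1,1,1,1,1,1,1,1,1,1,1,1,1).

From H_k ≅ ker(∂_k) / im(∂_{k+1}) we obtain:

  H_0: rank C_0 − rank ∂_1 = 7 − 6 = 1, and the invariant factors of ∂_1 are all 1, so H_0 = Z.
  H_1: rank ker ∂_1 − rank ∂_2 = (21 − 6) − 13 = 2, and the invariant factors of ∂_2 are all 1, so H_1 = Z^2.
  H_2: rank ker ∂_2 − rank ∂_3 = (14 − 13) − 0 = 1, and there is no ∂_3, so H_2 = Z.

As a check, the Euler characteristic is 7 − 21 + 14 = 0, which agrees with 1 − 2 + 1 = 0.
(K is a triangulation of the torus T^2.)

H_0 = Z,  H_1 = Z^2,  H_2 = Z.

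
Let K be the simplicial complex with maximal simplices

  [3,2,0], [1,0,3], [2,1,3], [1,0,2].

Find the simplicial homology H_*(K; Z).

H_0 ≅ Z,  H_1 = 0,  H_2 ≅ Z.

Take the total order 0 < 1 < 2 < 3 on the vertex set. Then K (dimension 2) consists of the simplices:

  0-simplices (4): [0], [1], [2], [3]
  1-simplices (6): [0,1], [0,2], [0,3], [1,2], [1,3], [2,3]
  2-simplices (4): [0,1,2], [0,1,3], [0,2,3], [1,2,3]

so the chain groups are C_0 ≅ Z^4, C_1 ≅ Z^6, C_2 ≅ Z^4.

∂_1: C_1 → C_0 maps an edge to its endpoints' difference, ∂[p,q] = q − p. For instance
  ∂[1,2] = [2] − [1].
As a 4×6 matrix over Z this has rank 3, with invariant factors (1,1,1).

The boundary map ∂_2: C_2 → C_1 sends each 2-simplex [p,q,r] to [q,r] − [p,r] + [p,q]. For instance
  ∂[1,2,3] = [2,3] − [1,3] + [1,2],
  ∂[0,1,3] = [1,3] − [0,3] + [0,1].
The resulting 6×4 matrix has rank 3, and its Smith normal form has invariant factors (1,1,1).

Computing H_k = (kernel of ∂_k) / (image of ∂_{k+1}):

  H_0: rank C_0 − rank ∂_1 = 4 − 3 = 1, and the invariant factors of ∂_1 are all 1, so H_0 ≅ Z.
  H_1: rank ker ∂_1 − rank ∂_2 = (6 − 3) − 3 = 0, and the invariant factors of ∂_2 are all 1, so H_1 ≅ 0.
  H_2: rank ker ∂_2 − rank ∂_3 = (4 − 3) − 0 = 1, and there is no ∂_3, so H_2 ≅ Z.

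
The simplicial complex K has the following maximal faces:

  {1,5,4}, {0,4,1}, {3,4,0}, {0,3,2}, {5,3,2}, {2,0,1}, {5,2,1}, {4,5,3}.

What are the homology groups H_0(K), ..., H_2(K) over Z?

H_0 ≅ Z,  H_1 = 0,  H_2 ≅ Z.

We work with the vertex ordering 0 < 1 < 2 < 3 < 4 < 5. The simplices of K, each written with vertices in increasing order, are:

  0-simplices (6): [0], [1], [2], [3], [4], [5]
  1-simplices (12): [0,1], [0,2], [0,3], [0,4], [1,2], [1,4], [1,5], [2,3], [2,5], [3,4], [3,5], [4,5]
  2-simplices (8): [0,1,2], [0,1,4], [0,2,3], [0,3,4], [1,2,5], [1,4,5], [2,3,5], [3,4,5]

so the chain groups are C_0 ≅ Z^6, C_1 ≅ Z^12, C_2 ≅ Z^8.

Boundary ∂_1: C_1 → C_0 sends each edge [p,q] (with p < q) to q − p. For instance
  ∂[0,2] = [2] − [0].
This gives a 6×12 integer matrix of rank 5; reducing to Smith normal form yields diagonal entries (1,1,1,1,1).

The boundary map ∂_2: C_2 → C_1 sends each 2-simplex [p,q,r] to [q,r] − [p,r] + [p,q]. For instance
  ∂[1,2,5] = [2,5] − [1,5] + [1,2],
  ∂[0,2,3] = [2,3] − [0,3] + [0,2].
As a 12×8 matrix over Z this has rank 7, with invariant factors (1,1,1,1,1,1,1).

Computing H_k = (kernel of ∂_k) / (image of ∂_{k+1}):

  H_0: rank C_0 − rank ∂_1 = 6 − 5 = 1, and the invariant factors of ∂_1 are all 1, so H_0 ≅ Z.
  H_1: rank ker ∂_1 − rank ∂_2 = (12 − 5) − 7 = 0, and the invariant factors of ∂_2 are all 1, so H_1 ≅ 0.
  H_2: rank ker ∂_2 − rank ∂_3 = (8 − 7) − 0 = 1, and there is no ∂_3, so H_2 ≅ Z.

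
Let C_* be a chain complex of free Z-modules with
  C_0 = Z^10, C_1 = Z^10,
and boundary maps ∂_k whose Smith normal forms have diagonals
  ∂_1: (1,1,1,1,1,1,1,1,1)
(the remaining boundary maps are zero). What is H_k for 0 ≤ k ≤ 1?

H_0 = Z,  H_1 = Z.

H_0: b_0 = 10 − 0 − 9 = 1; torsion from ∂_1 factors > 1: none. So H_0 = Z.
H_1: b_1 = 10 − 9 − 0 = 1; torsion from ∂_2 factors > 1: none. So H_1 = Z.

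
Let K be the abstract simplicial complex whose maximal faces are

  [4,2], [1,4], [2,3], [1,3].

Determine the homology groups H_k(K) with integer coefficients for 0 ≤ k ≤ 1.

H_0 = Z,  H_1 = Z.

Order the vertices as 1 < 2 < 3 < 4. Listing each simplex with vertices in this order, K has dimension 1 with simplices:

  0-simplices (4): [1], [2], [3], [4]
  1-simplices (4): [1,3], [1,4], [2,3], [2,4]

so the chain groups are C_0 ≅ Z^4, C_1 ≅ Z^4.

The boundary map ∂_1: C_1 → C_0 is given by ∂[p,q] = [q] − [p].
As a 4×4 matrix over Z this has rank 3, with invariant factors (1,1,1).

Reading off H_k = ker ∂_k / im ∂_{k+1}:

  H_0: rank C_0 − rank ∂_1 = 4 − 3 = 1, and the invariant factors of ∂_1 are all 1, so H_0 = Z.
  H_1: rank ker ∂_1 − rank ∂_2 = (4 − 3) − 0 = 1, and there is no ∂_2, so H_1 = Z.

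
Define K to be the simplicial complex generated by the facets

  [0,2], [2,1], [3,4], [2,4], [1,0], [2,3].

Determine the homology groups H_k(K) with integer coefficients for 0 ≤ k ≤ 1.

Order the vertices as 0 < 1 < 2 < 3 < 4. Listing each simplex with vertices in this order, K has dimension 1 with simplices:

  0-simplices (5): [0], [1], [2], [3], [4]
  1-simplices (6): [0,1], [0,2], [1,2], [2,3], [2,4], [3,4]

so the chain groups are C_0 ≅ Z^5, C_1 ≅ Z^6.

Boundary ∂_1: C_1 → C_0 sends each edge [p,q] (with p < q) to q − p.
The resulting 5×6 matrix has rank 4, and its Smith normal form has invariant factors (1,1,1,1).

Now H_k = ker ∂_k / im ∂_{k+1}, so:

  H_0: rank C_0 − rank ∂_1 = 5 − 4 = 1, and the invariant factors of ∂_1 are all 1, so H_0 = Z.
  H_1: rank ker ∂_1 − rank ∂_2 = (6 − 4) − 0 = 2, and there is no ∂_2, so H_1 = Z^2.

(K is a triangulation of a wedge of 2 circles.)

H_0 ≅ Z,  H_1 ≅ Z^2.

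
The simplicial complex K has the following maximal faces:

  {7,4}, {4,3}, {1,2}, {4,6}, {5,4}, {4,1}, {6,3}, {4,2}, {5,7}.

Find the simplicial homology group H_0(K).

We work with the vertex ordering 1 < 2 < 3 < 4 < 5 < 6 < 7. The simplices of K, each written with vertices in increasing order, are:

  0-simplices (7): [1], [2], [3], [4], [5], [6], [7]
  1-simplices (9): [1,2], [1,4], [2,4], [3,4], [3,6], [4,5], [4,6], [4,7], [5,7]

so the chain groups are C_0 ≅ Z^7, C_1 ≅ Z^9.

Boundary ∂_1: C_1 → C_0 maps an edge to its endpoints' difference, ∂[p,q] = q − p.
This gives a 7×9 integer matrix of rank 6; reducing to Smith normal form yields diagonal entries (1,1,1,1,1,1).

Computing H_k = (kernel of ∂_k) / (image of ∂_{k+1}):

  H_0: rank C_0 − rank ∂_1 = 7 − 6 = 1, and the invariant factors of ∂_1 are all 1, so H_0 = Z.

H_0 ≅ Z.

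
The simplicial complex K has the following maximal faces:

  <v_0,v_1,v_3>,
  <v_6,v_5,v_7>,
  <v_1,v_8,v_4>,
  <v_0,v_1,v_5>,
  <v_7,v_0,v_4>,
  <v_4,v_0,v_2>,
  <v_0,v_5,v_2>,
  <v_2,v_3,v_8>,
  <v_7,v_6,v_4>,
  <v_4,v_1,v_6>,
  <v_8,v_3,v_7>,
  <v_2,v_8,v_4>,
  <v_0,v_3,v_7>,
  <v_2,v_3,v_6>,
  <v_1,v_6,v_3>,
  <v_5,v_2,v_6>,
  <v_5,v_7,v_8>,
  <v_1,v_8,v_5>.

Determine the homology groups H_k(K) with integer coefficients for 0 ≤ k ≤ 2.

H_0 ≅ Z,  H_1 ≅ Z^2,  H_2 ≅ Z.

Order the vertices as v_0 < v_1 < v_2 < v_3 < v_4 < v_5 < v_6 < v_7 < v_8. Listing each simplex with vertices in this order, K has dimension 2 with simplices:

  0-simplices (9): [v_0], [v_1], [v_2], [v_3], [v_4], [v_5], [v_6], [v_7], [v_8]
  1-simplices (27): (27 of them)
  2-simplices (18): (18 of them)

so the chain groups are C_0 ≅ Z^9, C_1 ≅ Z^27, C_2 ≅ Z^18.

∂_1: C_1 → C_0 sends each edge [p,q] (with p < q) to q − p.
The 9×27 boundary matrix has rank 8 and Smith normal form diag(1,1,1,1,1,1,1,1).

The boundary map ∂_2: C_2 → C_1 sends each 2-simplex [p,q,r] to [q,r] − [p,r] + [p,q]. For instance
  ∂[v_5,v_7,v_8] = [v_7,v_8] − [v_5,v_8] + [v_5,v_7],
  ∂[v_1,v_5,v_8] = [v_5,v_8] − [v_1,v_8] + [v_1,v_5].
The 27×18 boundary matrix has rank 17 and Smith normal form diag(1,1,1,1,1,1,1,1,1,1,1,1,1,1,1,1,1).

Reading off H_k = ker ∂_k / im ∂_{k+1}:

  H_0: rank C_0 − rank ∂_1 = 9 − 8 = 1, and the invariant factors of ∂_1 are all 1, so H_0 = Z.
  H_1: rank ker ∂_1 − rank ∂_2 = (27 − 8) − 17 = 2, and the invariant factors of ∂_2 are all 1, so H_1 = Z^2.
  H_2: rank ker ∂_2 − rank ∂_3 = (18 − 17) − 0 = 1, and there is no ∂_3, so H_2 = Z.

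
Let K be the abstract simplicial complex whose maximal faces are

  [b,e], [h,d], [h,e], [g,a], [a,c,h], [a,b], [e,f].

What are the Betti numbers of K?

Fix the vertex order a < b < c < d < e < f < g < h and write every simplex with vertices in increasing order. Then dim K = 2 and the simplices of K are:

  0-simplices (8): a, b, c, d, e, f, g, h
  1-simplices (9): ab, ac, ag, ah, be, ch, dh, ef, eh
  2-simplices (1): ach

Hence C_0 ≅ Z^8, C_1 ≅ Z^9, C_2 ≅ Z^1.

∂_1: C_1 → C_0 is given by ∂[p,q] = [q] − [p].
The resulting 8×9 matrix has rank 7, and its Smith normal form has invariant factors (1,1,1,1,1,1,1).

The boundary map ∂_2: C_2 → C_1 acts by ∂[p,q,r] = [q,r] − [p,r] + [p,q]. For instance
  ∂ach = ch − ah + ac.
The 9×1 boundary matrix has rank 1 and Smith normal form diag(1).

Reading off H_k = ker ∂_k / im ∂_{k+1}:

  H_0: rank C_0 − rank ∂_1 = 8 − 7 = 1, and the invariant factors of ∂_1 are all 1, so H_0 = Z.
  H_1: rank ker ∂_1 − rank ∂_2 = (9 − 7) − 1 = 1, and the invariant factors of ∂_2 are all 1, so H_1 = Z.
  H_2: rank ker ∂_2 − rank ∂_3 = (1 − 1) − 0 = 0, and there is no ∂_3, so H_2 = 0.

As a check, the Euler characteristic is 8 − 9 + 1 = 0, which agrees with 1 − 1 + 0 = 0.

Hence the Betti numbers are b_0 = 1, b_1 = 1, b_2 = 0.

b_0 = 1, b_1 = 1, b_2 = 0.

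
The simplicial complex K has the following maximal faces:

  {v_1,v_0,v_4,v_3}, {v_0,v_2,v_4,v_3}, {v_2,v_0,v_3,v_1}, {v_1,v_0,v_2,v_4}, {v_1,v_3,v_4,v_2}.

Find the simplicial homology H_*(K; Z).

K has 5 vertices, 10 edges, 10 triangles, 5 3-simplices.
rank ∂_0 = 0, rank ∂_1 = 4 ⇒ b_0 = 5 − 0 − 4 = 1; all invariant factors of ∂_1 are 1 so no torsion. So H_0 ≅ Z.
rank ∂_1 = 4, rank ∂_2 = 6 ⇒ b_1 = 10 − 4 − 6 = 0; all invariant factors of ∂_2 are 1 so no torsion. So H_1 ≅ 0.
rank ∂_2 = 6, rank ∂_3 = 4 ⇒ b_2 = 10 − 6 − 4 = 0; all invariant factors of ∂_3 are 1 so no torsion. So H_2 ≅ 0.
rank ∂_3 = 4, rank ∂_4 = 0 ⇒ b_3 = 5 − 4 − 0 = 1. So H_3 ≅ Z.

H_0 ≅ Z,  H_1 = 0,  H_2 = 0,  H_3 ≅ Z.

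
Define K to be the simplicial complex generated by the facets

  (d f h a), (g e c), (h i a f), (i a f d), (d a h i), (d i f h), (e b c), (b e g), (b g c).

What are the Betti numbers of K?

b_0 = 2, b_1 = 0, b_2 = 1, b_3 = 1.

We work with the vertex ordering a < b < c < d < e < f < g < h < i. The simplices of K, each written with vertices in increasing order, are:

  0-simplices (9): a, b, c, d, e, f, g, h, i
  1-simplices (16): ad, af, ah, ai, bc, be, bg, ce, cg, df, dh, di, eg, fh, fi, hi
  2-simplices (14): adf, adh, adi, afh, afi, ahi, bce, bcg, beg, ceg, dfh, dfi, dhi, fhi
  3-simplices (5): adfh, adfi, adhi, afhi, dfhi

so the chain groups are C_0 ≅ Z^9, C_1 ≅ Z^16, C_2 ≅ Z^14, C_3 ≅ Z^5.

∂_1: C_1 → C_0 is given by ∂[p,q] = [q] − [p]. For instance
  ∂bc = c − b.
The 9×16 boundary matrix has rank 7 and Smith normal form diag(1,1,1,1,1,1,1).

∂_2: C_2 → C_1 acts by ∂[p,q,r] = [q,r] − [p,r] + [p,q]. For instance
  ∂adi = di − ai + ad,
  ∂adh = dh − ah + ad.
This gives a 16×14 integer matrix of rank 9; reducing to Smith normal form yields diagonal entries (1,1,1,1,1,1,1,1,1).

Boundary ∂_3: C_3 → C_2 sends each 3-simplex σ to the alternating sum Σ_i (−1)^i (σ with its i-th vertex removed). For instance
  ∂dfhi = fhi − dhi + dfi − dfh,
  ∂adfi = dfi − afi + adi − adf.
As a 14×5 matrix over Z this has rank 4, with invariant factors (1,1,1,1).

From H_k ≅ ker(∂_k) / im(∂_{k+1}) we obtain:

  H_0: rank C_0 − rank ∂_1 = 9 − 7 = 2, and the invariant factors of ∂_1 are all 1, so H_0 ≅ Z^2.
  H_1: rank ker ∂_1 − rank ∂_2 = (16 − 7) − 9 = 0, and the invariant factors of ∂_2 are all 1, so H_1 ≅ 0.
  H_2: rank ker ∂_2 − rank ∂_3 = (14 − 9) − 4 = 1, and the invariant factors of ∂_3 are all 1, so H_2 ≅ Z.
  H_3: rank ker ∂_3 − rank ∂_4 = (5 − 4) − 0 = 1, and there is no ∂_4, so H_3 ≅ Z.

As a check, the Euler characteristic is 9 − 16 + 14 − 5 = 2, which agrees with 2 − 0 + 1 − 1 = 2.

Hence the Betti numbers are b_0 = 2, b_1 = 0, b_2 = 1, b_3 = 1.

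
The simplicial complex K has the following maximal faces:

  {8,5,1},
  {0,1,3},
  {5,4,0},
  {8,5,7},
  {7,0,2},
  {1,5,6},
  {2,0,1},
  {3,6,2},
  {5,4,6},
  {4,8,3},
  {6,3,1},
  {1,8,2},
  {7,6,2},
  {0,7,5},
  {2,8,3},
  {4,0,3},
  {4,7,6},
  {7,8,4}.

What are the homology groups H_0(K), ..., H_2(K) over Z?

H_0 = Z,  H_1 = Z ⊕ Z/2,  H_2 = 0.

Fix the vertex order 0 < 1 < 2 < 3 < 4 < 5 < 6 < 7 < 8 and write every simplex with vertices in increasing order. Then dim K = 2 and the simplices of K are:

  0-simplices (9): [0], [1], [2], [3], [4], [5], [6], [7], [8]
  1-simplices (27): (27 of them)
  2-simplices (18): [0,1,2], [0,1,3], [0,2,7], [0,3,4], [0,4,5], [0,5,7], [1,2,8], [1,3,6], [1,5,6], [1,5,8], [2,3,6], [2,3,8], [2,6,7], [3,4,8], [4,5,6], [4,6,7], [4,7,8], [5,7,8]

Hence C_0 ≅ Z^9, C_1 ≅ Z^27, C_2 ≅ Z^18.

∂_1: C_1 → C_0 is given by ∂[p,q] = [q] − [p].
The 9×27 boundary matrix has rank 8 and Smith normal form diag(1,1,1,1,1,1,1,1).

The boundary map ∂_2: C_2 → C_1 maps a triangle to the signed sum of its edges. For instance
  ∂[4,6,7] = [6,7] − [4,7] + [4,6],
  ∂[1,5,6] = [5,6] − [1,6] + [1,5].
As a 27×18 matrix over Z this has rank 18, with invariant factors (1,1,1,1,1,1,1,1,1,1,1,1,1,1,1,1,1,2).

Now H_k = ker ∂_k / im ∂_{k+1}, so:

  H_0: rank C_0 − rank ∂_1 = 9 − 8 = 1, and the invariant factors of ∂_1 are all 1, so H_0 ≅ Z.
  H_1: rank ker ∂_1 − rank ∂_2 = (27 − 8) − 18 = 1, and ∂_2 has invariant factor 2 > 1, so H_1 ≅ Z ⊕ Z/2.
  H_2: rank ker ∂_2 − rank ∂_3 = (18 − 18) − 0 = 0, and there is no ∂_3, so H_2 ≅ 0.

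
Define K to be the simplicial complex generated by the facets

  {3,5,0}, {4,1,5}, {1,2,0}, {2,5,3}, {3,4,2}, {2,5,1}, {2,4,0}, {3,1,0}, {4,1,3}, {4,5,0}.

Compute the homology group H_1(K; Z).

Take the total order 0 < 1 < 2 < 3 < 4 < 5 on the vertex set. Then K (dimension 2) consists of the simplices:

  0-simplices (6): [0], [1], [2], [3], [4], [5]
  1-simplices (15): [0,1], [0,2], [0,3], [0,4], [0,5], [1,2], [1,3], [1,4], [1,5], [2,3], [2,4], [2,5], [3,4], [3,5], [4,5]
  2-simplices (10): [0,1,2], [0,1,3], [0,2,4], [0,3,5], [0,4,5], [1,2,5], [1,3,4], [1,4,5], [2,3,4], [2,3,5]

Hence C_0 ≅ Z^6, C_1 ≅ Z^15, C_2 ≅ Z^10.

∂_1: C_1 → C_0 maps an edge to its endpoints' difference, ∂[p,q] = q − p. For instance
  ∂[0,5] = [5] − [0].
This gives a 6×15 integer matrix of rank 5; reducing to Smith normal form yields diagonal entries (1,1,1,1,1).

∂_2: C_2 → C_1 maps a triangle to the signed sum of its edges. For instance
  ∂[0,3,5] = [3,5] − [0,5] + [0,3],
  ∂[2,3,5] = [3,5] − [2,5] + [2,3].
The 15×10 boundary matrix has rank 10 and Smith normal form diag(1,1,1,1,1,1,1,1,1,2).

Now H_k = ker ∂_k / im ∂_{k+1}, so:

  H_1: rank ker ∂_1 − rank ∂_2 = (15 − 5) − 10 = 0, and ∂_2 has invariant factor 2 > 1, so H_1 = Z/2.

(K is a triangulation of the real projective plane RP^2.)

H_1 = Z/2.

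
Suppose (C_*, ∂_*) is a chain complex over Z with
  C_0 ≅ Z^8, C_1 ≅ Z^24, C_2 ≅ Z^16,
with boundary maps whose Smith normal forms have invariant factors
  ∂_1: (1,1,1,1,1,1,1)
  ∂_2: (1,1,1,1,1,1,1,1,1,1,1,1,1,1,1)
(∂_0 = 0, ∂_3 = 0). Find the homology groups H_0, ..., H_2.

H_0 = Z,  H_1 = Z^2,  H_2 = Z.

H_0: b_0 = 8 − 0 − 7 = 1; torsion from ∂_1 factors > 1: none. So H_0 = Z.
H_1: b_1 = 24 − 7 − 15 = 2; torsion from ∂_2 factors > 1: none. So H_1 = Z^2.
H_2: b_2 = 16 − 15 − 0 = 1; torsion from ∂_3 factors > 1: none. So H_2 = Z.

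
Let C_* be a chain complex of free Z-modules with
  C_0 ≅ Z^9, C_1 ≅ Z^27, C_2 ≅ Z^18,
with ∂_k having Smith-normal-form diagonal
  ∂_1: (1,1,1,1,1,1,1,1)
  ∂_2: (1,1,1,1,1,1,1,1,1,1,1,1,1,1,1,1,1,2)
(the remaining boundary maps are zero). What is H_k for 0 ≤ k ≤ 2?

H_0 ≅ Z,  H_1 ≅ Z ⊕ Z/2,  H_2 = 0.

H_0: b_0 = 9 − 0 − 8 = 1; torsion from ∂_1 factors > 1: none. So H_0 ≅ Z.
H_1: b_1 = 27 − 8 − 18 = 1; torsion from ∂_2 factors > 1: [2]. So H_1 ≅ Z ⊕ Z/2.
H_2: b_2 = 18 − 18 − 0 = 0; torsion from ∂_3 factors > 1: none. So H_2 ≅ 0.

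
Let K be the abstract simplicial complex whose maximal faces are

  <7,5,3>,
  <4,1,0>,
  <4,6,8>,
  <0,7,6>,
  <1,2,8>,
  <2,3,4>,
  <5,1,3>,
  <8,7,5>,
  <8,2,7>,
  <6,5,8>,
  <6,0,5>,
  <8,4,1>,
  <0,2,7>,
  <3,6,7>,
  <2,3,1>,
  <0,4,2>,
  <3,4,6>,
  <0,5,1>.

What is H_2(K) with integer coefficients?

K has 9 vertices, 27 edges, 18 triangles.
rank ∂_2 = 18, rank ∂_3 = 0 ⇒ b_2 = 18 − 18 − 0 = 0. So H_2 = 0.

H_2 ≅ 0.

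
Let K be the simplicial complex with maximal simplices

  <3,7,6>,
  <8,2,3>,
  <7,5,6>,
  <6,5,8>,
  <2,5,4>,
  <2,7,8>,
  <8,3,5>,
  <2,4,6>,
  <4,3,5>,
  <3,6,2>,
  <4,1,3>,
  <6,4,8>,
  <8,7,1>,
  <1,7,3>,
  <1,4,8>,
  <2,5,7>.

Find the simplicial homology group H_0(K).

H_0 = Z.

Take the total order 1 < 2 < 3 < 4 < 5 < 6 < 7 < 8 on the vertex set. Then K (dimension 2) consists of the simplices:

  0-simplices (8): [1], [2], [3], [4], [5], [6], [7], [8]
  1-simplices (24): (24 of them)
  2-simplices (16): [1,3,4], [1,3,7], [1,4,8], [1,7,8], [2,3,6], [2,3,8], [2,4,5], [2,4,6], [2,5,7], [2,7,8], [3,4,5], [3,5,8], [3,6,7], [4,6,8], [5,6,7], [5,6,8]

giving chain groups C_0 ≅ Z^8, C_1 ≅ Z^24, C_2 ≅ Z^16.

The boundary map ∂_1: C_1 → C_0 sends each edge [p,q] (with p < q) to q − p.
The resulting 8×24 matrix has rank 7, and its Smith normal form has invariant factors (1,1,1,1,1,1,1).

The boundary map ∂_2: C_2 → C_1 acts by ∂[p,q,r] = [q,r] − [p,r] + [p,q]. For instance
  ∂[4,6,8] = [6,8] − [4,8] + [4,6],
  ∂[3,6,7] = [6,7] − [3,7] + [3,6].
The 24×16 boundary matrix has rank 15 and Smith normal form diag(1,1,1,1,1,1,1,1,1,1,1,1,1,1,1).

Now H_k = ker ∂_k / im ∂_{k+1}, so:

  H_0: rank C_0 − rank ∂_1 = 8 − 7 = 1, and the invariant factors of ∂_1 are all 1, so H_0 = Z.

(K is a triangulation of the torus T^2.)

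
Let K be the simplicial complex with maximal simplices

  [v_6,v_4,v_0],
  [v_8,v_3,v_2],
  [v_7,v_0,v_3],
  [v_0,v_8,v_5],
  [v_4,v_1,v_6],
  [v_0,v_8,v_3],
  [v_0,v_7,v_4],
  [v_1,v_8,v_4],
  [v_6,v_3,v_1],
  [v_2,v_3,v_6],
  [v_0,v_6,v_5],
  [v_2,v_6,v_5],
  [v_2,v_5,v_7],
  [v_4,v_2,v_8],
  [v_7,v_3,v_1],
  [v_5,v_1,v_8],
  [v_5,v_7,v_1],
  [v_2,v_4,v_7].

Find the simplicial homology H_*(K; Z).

We work with the vertex ordering v_0 < v_1 < v_2 < v_3 < v_4 < v_5 < v_6 < v_7 < v_8. The simplices of K, each written with vertices in increasing order, are:

  0-simplices (9): [v_0], [v_1], [v_2], [v_3], [v_4], [v_5], [v_6], [v_7], [v_8]
  1-simplices (27): (27 of them)
  2-simplices (18): (18 of them)

giving chain groups C_0 ≅ Z^9, C_1 ≅ Z^27, C_2 ≅ Z^18.

∂_1: C_1 → C_0 is given by ∂[p,q] = [q] − [p]. For instance
  ∂[v_1,v_3] = [v_3] − [v_1].
This gives a 9×27 integer matrix of rank 8; reducing to Smith normal form yields diagonal entries (1,1,1,1,1,1,1,1).

∂_2: C_2 → C_1 sends each 2-simplex [p,q,r] to [q,r] − [p,r] + [p,q]. For instance
  ∂[v_1,v_4,v_6] = [v_4,v_6] − [v_1,v_6] + [v_1,v_4],
  ∂[v_2,v_3,v_6] = [v_3,v_6] − [v_2,v_6] + [v_2,v_3].
The resulting 27×18 matrix has rank 17, and its Smith normal form has invariant factors (1,1,1,1,1,1,1,1,1,1,1,1,1,1,1,1,1).

From H_k ≅ ker(∂_k) / im(∂_{k+1}) we obtain:

  H_0: rank C_0 − rank ∂_1 = 9 − 8 = 1, and the invariant factors of ∂_1 are all 1, so H_0 = Z.
  H_1: rank ker ∂_1 − rank ∂_2 = (27 − 8) − 17 = 2, and the invariant factors of ∂_2 are all 1, so H_1 = Z^2.
  H_2: rank ker ∂_2 − rank ∂_3 = (18 − 17) − 0 = 1, and there is no ∂_3, so H_2 = Z.

As a check, the Euler characteristic is 9 − 27 + 18 = 0, which agrees with 1 − 2 + 1 = 0.

H_0 = Z,  H_1 = Z^2,  H_2 = Z.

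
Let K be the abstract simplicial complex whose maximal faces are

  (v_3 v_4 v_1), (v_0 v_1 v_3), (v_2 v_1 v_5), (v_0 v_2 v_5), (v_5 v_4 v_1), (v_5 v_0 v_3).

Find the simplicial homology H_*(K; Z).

H_0 = Z,  H_1 = Z,  H_2 = 0.

Fix the vertex order v_0 < v_1 < v_2 < v_3 < v_4 < v_5 and write every simplex with vertices in increasing order. Then dim K = 2 and the simplices of K are:

  0-simplices (6): [v_0], [v_1], [v_2], [v_3], [v_4], [v_5]
  1-simplices (12): [v_0,v_1], [v_0,v_2], [v_0,v_3], [v_0,v_5], [v_1,v_2], [v_1,v_3], [v_1,v_4], [v_1,v_5], [v_2,v_5], [v_3,v_4], [v_3,v_5], [v_4,v_5]
  2-simplices (6): [v_0,v_1,v_3], [v_0,v_2,v_5], [v_0,v_3,v_5], [v_1,v_2,v_5], [v_1,v_3,v_4], [v_1,v_4,v_5]

giving chain groups C_0 ≅ Z^6, C_1 ≅ Z^12, C_2 ≅ Z^6.

∂_1: C_1 → C_0 sends each edge [p,q] (with p < q) to q − p.
As a 6×12 matrix over Z this has rank 5, with invariant factors (1,1,1,1,1).

Boundary ∂_2: C_2 → C_1 acts by ∂[p,q,r] = [q,r] − [p,r] + [p,q]. For instance
  ∂[v_0,v_2,v_5] = [v_2,v_5] − [v_0,v_5] + [v_0,v_2],
  ∂[v_0,v_1,v_3] = [v_1,v_3] − [v_0,v_3] + [v_0,v_1].
As a 12×6 matrix over Z this has rank 6, with invariant factors (1,1,1,1,1,1).

Now H_k = ker ∂_k / im ∂_{k+1}, so:

  H_0: rank C_0 − rank ∂_1 = 6 − 5 = 1, and the invariant factors of ∂_1 are all 1, so H_0 = Z.
  H_1: rank ker ∂_1 − rank ∂_2 = (12 − 5) − 6 = 1, and the invariant factors of ∂_2 are all 1, so H_1 = Z.
  H_2: rank ker ∂_2 − rank ∂_3 = (6 − 6) − 0 = 0, and there is no ∂_3, so H_2 = 0.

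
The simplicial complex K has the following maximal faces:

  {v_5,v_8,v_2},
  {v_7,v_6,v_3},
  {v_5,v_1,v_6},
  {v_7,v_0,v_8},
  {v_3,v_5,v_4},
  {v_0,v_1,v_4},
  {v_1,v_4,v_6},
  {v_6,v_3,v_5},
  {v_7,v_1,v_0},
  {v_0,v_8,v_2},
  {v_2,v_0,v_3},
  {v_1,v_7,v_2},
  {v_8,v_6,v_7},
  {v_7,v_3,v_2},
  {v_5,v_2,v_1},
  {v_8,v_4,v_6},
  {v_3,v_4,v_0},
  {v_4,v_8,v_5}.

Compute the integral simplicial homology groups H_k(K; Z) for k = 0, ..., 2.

Fix the vertex order v_0 < v_1 < v_2 < v_3 < v_4 < v_5 < v_6 < v_7 < v_8 and write every simplex with vertices in increasing order. Then dim K = 2 and the simplices of K are:

  0-simplices (9): [v_0], [v_1], [v_2], [v_3], [v_4], [v_5], [v_6], [v_7], [v_8]
  1-simplices (27): (27 of them)
  2-simplices (18): (18 of them)

so the chain groups are C_0 ≅ Z^9, C_1 ≅ Z^27, C_2 ≅ Z^18.

Boundary ∂_1: C_1 → C_0 sends each edge [p,q] (with p < q) to q − p.
This gives a 9×27 integer matrix of rank 8; reducing to Smith normal form yields diagonal entries (1,1,1,1,1,1,1,1).

The boundary map ∂_2: C_2 → C_1 maps a triangle to the signed sum of its edges. For instance
  ∂[v_0,v_2,v_8] = [v_2,v_8] − [v_0,v_8] + [v_0,v_2],
  ∂[v_0,v_1,v_7] = [v_1,v_7] − [v_0,v_7] + [v_0,v_1].
As a 27×18 matrix over Z this has rank 18, with invariant factors (1,1,1,1,1,1,1,1,1,1,1,1,1,1,1,1,1,2).

Computing H_k = (kernel of ∂_k) / (image of ∂_{k+1}):

  H_0: rank C_0 − rank ∂_1 = 9 − 8 = 1, and the invariant factors of ∂_1 are all 1, so H_0 = Z.
  H_1: rank ker ∂_1 − rank ∂_2 = (27 − 8) − 18 = 1, and ∂_2 has invariant factor 2 > 1, so H_1 = Z ⊕ Z_2.
  H_2: rank ker ∂_2 − rank ∂_3 = (18 − 18) − 0 = 0, and there is no ∂_3, so H_2 = 0.

H_0 ≅ Z,  H_1 ≅ Z ⊕ Z_2,  H_2 = 0.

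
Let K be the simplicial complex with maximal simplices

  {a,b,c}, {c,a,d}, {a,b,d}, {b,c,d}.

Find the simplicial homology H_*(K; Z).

K has 4 vertices, 6 edges, 4 triangles.
rank ∂_0 = 0, rank ∂_1 = 3 ⇒ b_0 = 4 − 0 − 3 = 1; all invariant factors of ∂_1 are 1 so no torsion. So H_0 = Z.
rank ∂_1 = 3, rank ∂_2 = 3 ⇒ b_1 = 6 − 3 − 3 = 0; all invariant factors of ∂_2 are 1 so no torsion. So H_1 = 0.
rank ∂_2 = 3, rank ∂_3 = 0 ⇒ b_2 = 4 − 3 − 0 = 1. So H_2 = Z.

H_0 = Z,  H_1 = 0,  H_2 = Z.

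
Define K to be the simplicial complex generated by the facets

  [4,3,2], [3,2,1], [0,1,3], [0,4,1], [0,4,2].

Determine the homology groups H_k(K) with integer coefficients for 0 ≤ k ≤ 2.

Take the total order 0 < 1 < 2 < 3 < 4 on the vertex set. Then K (dimension 2) consists of the simplices:

  0-simplices (5): [0], [1], [2], [3], [4]
  1-simplices (10): [0,1], [0,2], [0,3], [0,4], [1,2], [1,3], [1,4], [2,3], [2,4], [3,4]
  2-simplices (5): [0,1,3], [0,1,4], [0,2,4], [1,2,3], [2,3,4]

Hence C_0 ≅ Z^5, C_1 ≅ Z^10, C_2 ≅ Z^5.

Boundary ∂_1: C_1 → C_0 is given by ∂[p,q] = [q] − [p].
This gives a 5×10 integer matrix of rank 4; reducing to Smith normal form yields diagonal entries (1,1,1,1).

The boundary map ∂_2: C_2 → C_1 acts by ∂[p,q,r] = [q,r] − [p,r] + [p,q]. For instance
  ∂[1,2,3] = [2,3] − [1,3] + [1,2],
  ∂[0,1,4] = [1,4] − [0,4] + [0,1].
As a 10×5 matrix over Z this has rank 5, with invariant factors (1,1,1,1,1).

Now H_k = ker ∂_k / im ∂_{k+1}, so:

  H_0: rank C_0 − rank ∂_1 = 5 − 4 = 1, and the invariant factors of ∂_1 are all 1, so H_0 = Z.
  H_1: rank ker ∂_1 − rank ∂_2 = (10 − 4) − 5 = 1, and the invariant factors of ∂_2 are all 1, so H_1 = Z.
  H_2: rank ker ∂_2 − rank ∂_3 = (5 − 5) − 0 = 0, and there is no ∂_3, so H_2 = 0.

As a check, the Euler characteristic is 5 − 10 + 5 = 0, which agrees with 1 − 1 + 0 = 0.

H_0 ≅ Z,  H_1 ≅ Z,  H_2 = 0.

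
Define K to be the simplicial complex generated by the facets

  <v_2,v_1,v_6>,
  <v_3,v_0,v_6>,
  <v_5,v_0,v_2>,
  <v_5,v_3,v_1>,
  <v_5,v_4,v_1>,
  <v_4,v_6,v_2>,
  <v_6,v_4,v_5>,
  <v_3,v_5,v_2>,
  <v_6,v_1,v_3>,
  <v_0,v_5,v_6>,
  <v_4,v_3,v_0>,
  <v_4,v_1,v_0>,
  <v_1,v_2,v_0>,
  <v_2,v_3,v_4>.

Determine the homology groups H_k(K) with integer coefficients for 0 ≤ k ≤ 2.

H_0 = Z,  H_1 = Z^2,  H_2 = Z.

We work with the vertex ordering v_0 < v_1 < v_2 < v_3 < v_4 < v_5 < v_6. The simplices of K, each written with vertices in increasing order, are:

  0-simplices (7): [v_0], [v_1], [v_2], [v_3], [v_4], [v_5], [v_6]
  1-simplices (21): (21 of them)
  2-simplices (14): (14 of them)

giving chain groups C_0 ≅ Z^7, C_1 ≅ Z^21, C_2 ≅ Z^14.

Boundary ∂_1: C_1 → C_0 maps an edge to its endpoints' difference, ∂[p,q] = q − p. For instance
  ∂[v_1,v_3] = [v_3] − [v_1].
The 7×21 boundary matrix has rank 6 and Smith normal form diag(1,1,1,1,1,1).

The boundary map ∂_2: C_2 → C_1 sends each 2-simplex [p,q,r] to [q,r] − [p,r] + [p,q]. For instance
  ∂[v_0,v_1,v_2] = [v_1,v_2] − [v_0,v_2] + [v_0,v_1],
  ∂[v_0,v_2,v_5] = [v_2,v_5] − [v_0,v_5] + [v_0,v_2].
The resulting 21×14 matrix has rank 13, and its Smith normal form has invariant factors (1,1,1,1,1,1,1,1,1,1,1,1,1).

Now H_k = ker ∂_k / im ∂_{k+1}, so:

  H_0: rank C_0 − rank ∂_1 = 7 − 6 = 1, and the invariant factors of ∂_1 are all 1, so H_0 = Z.
  H_1: rank ker ∂_1 − rank ∂_2 = (21 − 6) − 13 = 2, and the invariant factors of ∂_2 are all 1, so H_1 = Z^2.
  H_2: rank ker ∂_2 − rank ∂_3 = (14 − 13) − 0 = 1, and there is no ∂_3, so H_2 = Z.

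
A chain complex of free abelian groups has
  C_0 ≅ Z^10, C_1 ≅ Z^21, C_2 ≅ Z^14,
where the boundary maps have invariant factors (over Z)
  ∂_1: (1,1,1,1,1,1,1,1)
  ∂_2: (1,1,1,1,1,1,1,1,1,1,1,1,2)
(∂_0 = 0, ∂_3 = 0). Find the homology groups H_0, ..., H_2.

H_0: b_0 = 10 − 0 − 8 = 2; torsion from ∂_1 factors > 1: none. So H_0 = Z^2.
H_1: b_1 = 21 − 8 − 13 = 0; torsion from ∂_2 factors > 1: [2]. So H_1 = Z/2.
H_2: b_2 = 14 − 13 − 0 = 1; torsion from ∂_3 factors > 1: none. So H_2 = Z.

H_0 = Z^2,  H_1 = Z/2,  H_2 = Z.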